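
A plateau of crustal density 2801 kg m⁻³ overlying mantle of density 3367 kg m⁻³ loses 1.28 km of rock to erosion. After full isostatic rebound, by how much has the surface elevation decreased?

0.215 km

Rebound u = e ρ_c/ρ_m = 1.28 km × 2801/3367 = 1.065 km.
Net surface drop = e − u = 1.28 km − 1.065 km = e (ρ_m − ρ_c)/ρ_m = 0.215 km.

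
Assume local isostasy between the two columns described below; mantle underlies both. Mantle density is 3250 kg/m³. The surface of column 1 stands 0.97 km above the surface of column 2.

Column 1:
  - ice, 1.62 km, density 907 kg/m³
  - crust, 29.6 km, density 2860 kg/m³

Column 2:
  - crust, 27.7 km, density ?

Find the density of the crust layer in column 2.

2810 kg/m³

Take the compensation level at the base of the deeper column (depth z_c below the surface of column 1) and equate Σ ρ_i t_i down to z_c; mantle fills any gap and the z_c terms cancel.
Column 1: 1.62×907 + 29.6×2860 + (z_c − 31.22)×3250
Column 2: 0.97×0 + 27.7×ρ + (z_c − 0.97 − 27.7)×3250
The z_c×3250 term appears on both sides and cancels. Collect the known terms of each column as K = Σ(ρt)_known − 3250 × (depth of known layers): K_1 = 86125.34 − 3250×31.22 = −15339.66; K_2 = 0 − 3250×(0.97 + 27.7) = −93177.5.
Balance: K_1 = K_2 + 27.7×ρ, so ρ = (K_1 − K_2)/27.7 = 77837.8/27.7 = 2810 kg/m³.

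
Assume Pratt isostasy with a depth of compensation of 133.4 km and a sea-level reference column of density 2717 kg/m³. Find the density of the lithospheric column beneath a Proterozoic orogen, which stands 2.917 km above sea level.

2660 kg/m³

Pratt balance: ρ_ref D = ρ (D + h).
ρ = ρ_ref D/(D + h) = 2717 × 133.4 km/(133.4 km + 2.917 km) = 2660 kg/m³.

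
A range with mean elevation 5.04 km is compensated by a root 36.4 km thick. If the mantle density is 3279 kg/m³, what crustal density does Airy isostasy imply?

2880 kg/m³

ρ_c h = (ρ_m − ρ_c) r → ρ_c (h + r) = ρ_m r → ρ_c = ρ_m r / (h + r).
ρ_c = 3279 × 36.4 km / (5.04 km + 36.4 km) = 2880 kg/m³.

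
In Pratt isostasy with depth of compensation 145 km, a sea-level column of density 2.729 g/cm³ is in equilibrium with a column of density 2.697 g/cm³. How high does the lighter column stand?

1.72 km

ρ_ref D = ρ (D + h) → h = D (ρ_ref − ρ)/ρ.
h = 145 km × (2.729 − 2.697)/2.697 = 1.72 km.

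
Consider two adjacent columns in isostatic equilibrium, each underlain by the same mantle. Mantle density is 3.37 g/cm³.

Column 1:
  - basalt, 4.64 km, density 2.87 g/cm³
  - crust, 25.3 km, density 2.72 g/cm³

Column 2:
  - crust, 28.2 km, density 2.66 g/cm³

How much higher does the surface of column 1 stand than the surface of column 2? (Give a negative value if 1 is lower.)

−0.373 km

For any compensation level in the mantle, the mantle terms cancel and isostasy reduces to e = (Σt_1 − Σt_2) − (Σ(ρt)_1 − Σ(ρt)_2) / ρ_m.
Σt_1 = 29.94 km; Σt_2 = 28.2 km; Σ(ρt)_1 = 82.1328; Σ(ρt)_2 = 75.012 (in km·g/cm³).
e = (29.94 − 28.2) − (82.1328 − 75.012) / 3.37 = −0.373 km.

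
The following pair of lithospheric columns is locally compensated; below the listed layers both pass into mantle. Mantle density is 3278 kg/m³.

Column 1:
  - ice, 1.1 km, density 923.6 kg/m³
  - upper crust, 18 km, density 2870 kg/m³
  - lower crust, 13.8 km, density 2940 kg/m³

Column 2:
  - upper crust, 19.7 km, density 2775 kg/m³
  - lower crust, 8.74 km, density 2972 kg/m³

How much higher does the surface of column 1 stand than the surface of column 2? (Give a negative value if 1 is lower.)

For any compensation level in the mantle, the mantle terms cancel and isostasy reduces to e = (Σt_1 − Σt_2) − (Σ(ρt)_1 − Σ(ρt)_2) / ρ_m.
Σt_1 = 32.9 km; Σt_2 = 28.44 km; Σ(ρt)_1 = 93247.96; Σ(ρt)_2 = 80642.78 (in km·kg/m³).
e = (32.9 − 28.44) − (93247.96 − 80642.78) / 3278 = 0.615 km.

0.615 km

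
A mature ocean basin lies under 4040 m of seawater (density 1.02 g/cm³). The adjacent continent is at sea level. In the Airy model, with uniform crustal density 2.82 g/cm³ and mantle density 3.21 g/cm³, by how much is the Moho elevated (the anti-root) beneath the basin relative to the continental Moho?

Equating mass per unit area of the two columns: replacing crust with seawater at the top is compensated by replacing crust with mantle at the base: d (ρ_c − ρ_w) = a (ρ_m − ρ_c).
a = d (ρ_c − ρ_w)/(ρ_m − ρ_c) = 4040 m × 1.8/0.39 = 18600 m.

18600 m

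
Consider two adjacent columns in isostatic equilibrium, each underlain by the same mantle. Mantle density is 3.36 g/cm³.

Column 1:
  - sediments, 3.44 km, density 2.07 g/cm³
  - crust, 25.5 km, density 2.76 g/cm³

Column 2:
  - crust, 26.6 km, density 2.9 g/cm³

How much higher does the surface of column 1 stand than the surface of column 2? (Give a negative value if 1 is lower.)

For any compensation level in the mantle, the mantle terms cancel and isostasy reduces to e = (Σt_1 − Σt_2) − (Σ(ρt)_1 − Σ(ρt)_2) / ρ_m.
Σt_1 = 28.94 km; Σt_2 = 26.6 km; Σ(ρt)_1 = 77.5008; Σ(ρt)_2 = 77.14 (in km·g/cm³).
e = (28.94 − 26.6) − (77.5008 − 77.14) / 3.36 = 2.23 km.

2.23 km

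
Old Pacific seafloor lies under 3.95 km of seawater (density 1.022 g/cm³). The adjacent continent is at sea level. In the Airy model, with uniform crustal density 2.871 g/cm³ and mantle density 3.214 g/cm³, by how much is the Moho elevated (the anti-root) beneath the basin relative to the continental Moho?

By Archimedes' principle applied to the lithosphere: replacing crust with seawater at the top is compensated by replacing crust with mantle at the base: d (ρ_c − ρ_w) = a (ρ_m − ρ_c).
a = d (ρ_c − ρ_w)/(ρ_m − ρ_c) = 3.95 km × 1.849/0.343 = 21.3 km.

21.3 km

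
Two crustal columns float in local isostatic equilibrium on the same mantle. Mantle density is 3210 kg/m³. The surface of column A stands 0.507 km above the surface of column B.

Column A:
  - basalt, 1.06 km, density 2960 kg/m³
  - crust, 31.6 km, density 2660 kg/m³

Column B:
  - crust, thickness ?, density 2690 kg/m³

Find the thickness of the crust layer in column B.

Take the compensation level at the base of the deeper column (depth z_c below the surface of column A) and equate Σ ρ_i t_i down to z_c; mantle fills any gap and the z_c terms cancel.
Column A: 1.06×2960 + 31.6×2660 + (z_c − 32.66)×3210
Column B: 0.507×0 + x×2690 + (z_c − 0.507 − 0 − x)×3210
The z_c×3210 term appears on both sides and cancels. Collect the known terms of each column as K = Σ(ρt)_known − 3210 × (depth of known layers): K_A = 87193.6 − 3210×32.66 = −17645; K_B = 0 − 3210×(0.507 + 0) = −1627.47.
Balance: K_A = K_B − x×(3210 − 2690), so x = (K_B − K_A)/(3210 − 2690) = 16017.5/520 = 30.8 km.

30.8 km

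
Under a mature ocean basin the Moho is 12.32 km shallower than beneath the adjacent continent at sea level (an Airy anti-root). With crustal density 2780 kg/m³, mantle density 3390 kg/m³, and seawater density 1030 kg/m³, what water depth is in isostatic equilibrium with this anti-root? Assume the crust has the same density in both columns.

Replacing a thickness d of crust by seawater at the top must be balanced by replacing crust with mantle at the base: d (ρ_c − ρ_w) = a (ρ_m − ρ_c).
d = a (ρ_m − ρ_c)/(ρ_c − ρ_w) = 12.32 km × 610/1750 = 4.29 km.

4.29 km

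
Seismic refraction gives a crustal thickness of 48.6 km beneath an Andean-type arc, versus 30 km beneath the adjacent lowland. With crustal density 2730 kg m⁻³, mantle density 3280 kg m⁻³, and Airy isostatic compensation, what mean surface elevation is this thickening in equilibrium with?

Excess crust Δ = 48.6 km − 30 km = 18.6 km, split between elevation h and root r with h + r = Δ.
Airy balance ρ_c h = (ρ_m − ρ_c) r gives r = h ρ_c/(ρ_m − ρ_c), so h (1 + ρ_c/(ρ_m − ρ_c)) = Δ, i.e. h = Δ (ρ_m − ρ_c)/ρ_m.
h = 18.6 km × 550/3280 = 3.12 km.

3.12 km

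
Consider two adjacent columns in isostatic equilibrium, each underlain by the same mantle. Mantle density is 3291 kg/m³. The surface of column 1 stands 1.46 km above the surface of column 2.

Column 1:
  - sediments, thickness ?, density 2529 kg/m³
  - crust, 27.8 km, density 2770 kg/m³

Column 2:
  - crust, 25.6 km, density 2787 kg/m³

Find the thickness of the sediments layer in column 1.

4.23 km

Take the compensation level at the base of the deeper column (depth z_c below the surface of column 1) and equate Σ ρ_i t_i down to z_c; mantle fills any gap and the z_c terms cancel.
Column 1: x×2529 + 27.8×2770 + (z_c − 27.8 − x)×3291
Column 2: 1.46×0 + 25.6×2787 + (z_c − 1.46 − 25.6)×3291
The z_c×3291 term appears on both sides and cancels. Collect the known terms of each column as K = Σ(ρt)_known − 3291 × (depth of known layers): K_1 = 77006 − 3291×27.8 = −14483.8; K_2 = 71347.2 − 3291×(1.46 + 25.6) = −17707.26.
Balance: K_1 − x×(3291 − 2529) = K_2, so x = (K_1 − K_2)/(3291 − 2529) = 3223.46/762 = 4.23 km.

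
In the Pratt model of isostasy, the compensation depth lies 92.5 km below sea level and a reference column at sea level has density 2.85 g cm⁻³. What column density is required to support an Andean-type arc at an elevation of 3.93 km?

Pratt balance: ρ_ref D = ρ (D + h).
ρ = ρ_ref D/(D + h) = 2.85 × 92.5 km/(92.5 km + 3.93 km) = 2.73 g cm⁻³.

2.73 g cm⁻³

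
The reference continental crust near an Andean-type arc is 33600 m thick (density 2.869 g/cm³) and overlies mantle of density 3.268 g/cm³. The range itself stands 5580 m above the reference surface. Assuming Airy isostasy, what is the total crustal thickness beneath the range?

Root depth r = h ρ_c / (ρ_m − ρ_c) = 5580 m × 2.869 / 0.399 = 40120 m.
Total thickness = T + h + r = 33600 m + 5580 m + 40120 m = 79300 m.

79300 m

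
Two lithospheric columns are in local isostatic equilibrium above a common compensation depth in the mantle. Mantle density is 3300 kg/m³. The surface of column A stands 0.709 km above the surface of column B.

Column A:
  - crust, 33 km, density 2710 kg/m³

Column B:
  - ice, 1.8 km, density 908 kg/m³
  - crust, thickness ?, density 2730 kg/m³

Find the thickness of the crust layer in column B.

Take the compensation level at the base of the deeper column (depth z_c below the surface of column A) and equate Σ ρ_i t_i down to z_c; mantle fills any gap and the z_c terms cancel.
Column A: 33×2710 + (z_c − 33)×3300
Column B: 0.709×0 + 1.8×908 + x×2730 + (z_c − 0.709 − 1.8 − x)×3300
The z_c×3300 term appears on both sides and cancels. Collect the known terms of each column as K = Σ(ρt)_known − 3300 × (depth of known layers): K_A = 89430 − 3300×33 = −19470; K_B = 1634.4 − 3300×(0.709 + 1.8) = −6645.3.
Balance: K_A = K_B − x×(3300 − 2730), so x = (K_B − K_A)/(3300 − 2730) = 12824.7/570 = 22.5 km.

22.5 km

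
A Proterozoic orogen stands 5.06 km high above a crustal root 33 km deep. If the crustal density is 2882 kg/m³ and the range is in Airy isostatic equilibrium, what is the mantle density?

Airy balance: ρ_c h = (ρ_m − ρ_c) r → ρ_m = ρ_c (1 + h/r).
ρ_m = 2882 × (1 + 5.06 km/33 km) = 3320 kg/m³.

3320 kg/m³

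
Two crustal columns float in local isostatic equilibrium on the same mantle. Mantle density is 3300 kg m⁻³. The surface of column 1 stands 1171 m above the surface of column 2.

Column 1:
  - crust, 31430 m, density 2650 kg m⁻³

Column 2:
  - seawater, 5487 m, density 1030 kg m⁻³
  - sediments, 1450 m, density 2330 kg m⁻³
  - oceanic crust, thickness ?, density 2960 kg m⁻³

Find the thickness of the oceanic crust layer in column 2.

Take the compensation level at the base of the deeper column (depth z_c below the surface of column 1) and equate Σ ρ_i t_i down to z_c; mantle fills any gap and the z_c terms cancel.
Column 1: 31430×2650 + (z_c − 31430)×3300
Column 2: 1171×0 + 5487×1030 + 1450×2330 + x×2960 + (z_c − 1171 − 6937 − x)×3300
The z_c×3300 term appears on both sides and cancels. Collect the known terms of each column as K = Σ(ρt)_known − 3300 × (depth of known layers): K_1 = 83289500 − 3300×31430 = −20429500; K_2 = 9030110 − 3300×(1171 + 6937) = −17726290.
Balance: K_1 = K_2 − x×(3300 − 2960), so x = (K_2 − K_1)/(3300 − 2960) = 2703210/340 = 7950 m.

7950 m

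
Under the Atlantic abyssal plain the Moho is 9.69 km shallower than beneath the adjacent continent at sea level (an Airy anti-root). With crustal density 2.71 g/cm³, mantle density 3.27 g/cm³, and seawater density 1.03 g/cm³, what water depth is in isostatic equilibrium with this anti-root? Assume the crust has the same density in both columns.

Replacing a thickness d of crust by seawater at the top must be balanced by replacing crust with mantle at the base: d (ρ_c − ρ_w) = a (ρ_m − ρ_c).
d = a (ρ_m − ρ_c)/(ρ_c − ρ_w) = 9.69 km × 0.56/1.68 = 3.23 km.

3.23 km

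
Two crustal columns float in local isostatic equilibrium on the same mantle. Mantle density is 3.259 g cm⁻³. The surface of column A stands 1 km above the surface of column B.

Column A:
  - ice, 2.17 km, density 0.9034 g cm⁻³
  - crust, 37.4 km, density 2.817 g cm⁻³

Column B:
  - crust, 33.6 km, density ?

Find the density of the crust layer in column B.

2.71 g cm⁻³

Take the compensation level at the base of the deeper column (depth z_c below the surface of column A) and equate Σ ρ_i t_i down to z_c; mantle fills any gap and the z_c terms cancel.
Column A: 2.17×0.9034 + 37.4×2.817 + (z_c − 39.57)×3.259
Column B: 1×0 + 33.6×ρ + (z_c − 1 − 33.6)×3.259
The z_c×3.259 term appears on both sides and cancels. Collect the known terms of each column as K = Σ(ρt)_known − 3.259 × (depth of known layers): K_A = 107.316178 − 3.259×39.57 = −21.642452; K_B = 0 − 3.259×(1 + 33.6) = −112.7614.
Balance: K_A = K_B + 33.6×ρ, so ρ = (K_A − K_B)/33.6 = 91.1189/33.6 = 2.71 g cm⁻³.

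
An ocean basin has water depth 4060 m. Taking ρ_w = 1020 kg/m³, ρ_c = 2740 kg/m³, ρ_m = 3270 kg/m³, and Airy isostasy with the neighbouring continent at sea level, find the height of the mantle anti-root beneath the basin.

For local isostatic compensation: replacing crust with seawater at the top is compensated by replacing crust with mantle at the base: d (ρ_c − ρ_w) = a (ρ_m − ρ_c).
a = d (ρ_c − ρ_w)/(ρ_m − ρ_c) = 4060 m × 1720/530 = 13200 m.

13200 m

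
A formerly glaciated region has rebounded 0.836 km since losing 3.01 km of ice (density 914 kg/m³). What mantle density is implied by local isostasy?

ρ_m = ρ_ice t / u = 914 × 3.01 km/0.836 km = 3290 kg/m³.

3290 kg/m³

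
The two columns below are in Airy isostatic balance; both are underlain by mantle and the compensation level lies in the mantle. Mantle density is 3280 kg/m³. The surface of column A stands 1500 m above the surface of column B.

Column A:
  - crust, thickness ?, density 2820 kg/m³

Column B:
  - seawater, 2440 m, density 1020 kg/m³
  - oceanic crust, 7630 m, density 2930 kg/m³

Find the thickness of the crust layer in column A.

28500 m

Take the compensation level at the base of the deeper column (depth z_c below the surface of column A) and equate Σ ρ_i t_i down to z_c; mantle fills any gap and the z_c terms cancel.
Column A: x×2820 + (z_c − 0 − x)×3280
Column B: 1500×0 + 2440×1020 + 7630×2930 + (z_c − 1500 − 10070)×3280
The z_c×3280 term appears on both sides and cancels. Collect the known terms of each column as K = Σ(ρt)_known − 3280 × (depth of known layers): K_A = 0 − 3280×0 = 0; K_B = 24844700 − 3280×(1500 + 10070) = −13104900.
Balance: K_A − x×(3280 − 2820) = K_B, so x = (K_A − K_B)/(3280 − 2820) = 13104900/460 = 28500 m.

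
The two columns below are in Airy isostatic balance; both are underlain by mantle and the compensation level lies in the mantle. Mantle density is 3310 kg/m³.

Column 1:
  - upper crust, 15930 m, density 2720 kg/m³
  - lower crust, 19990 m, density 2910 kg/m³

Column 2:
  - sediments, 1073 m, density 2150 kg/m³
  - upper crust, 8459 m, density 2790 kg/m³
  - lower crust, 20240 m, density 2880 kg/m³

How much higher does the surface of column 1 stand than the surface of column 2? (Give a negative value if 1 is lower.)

For any compensation level in the mantle, the mantle terms cancel and isostasy reduces to e = (Σt_1 − Σt_2) − (Σ(ρt)_1 − Σ(ρt)_2) / ρ_m.
Σt_1 = 35920 m; Σt_2 = 29772 m; Σ(ρt)_1 = 101500500; Σ(ρt)_2 = 84198760 (in m·kg/m³).
e = (35920 − 29772) − (101500500 − 84198760) / 3310 = 921 m.

921 m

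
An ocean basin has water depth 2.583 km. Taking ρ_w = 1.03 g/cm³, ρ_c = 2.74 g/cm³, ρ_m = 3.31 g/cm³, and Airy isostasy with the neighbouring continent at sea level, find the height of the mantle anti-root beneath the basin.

7.75 km

Equating mass per unit area of the two columns: replacing crust with seawater at the top is compensated by replacing crust with mantle at the base: d (ρ_c − ρ_w) = a (ρ_m − ρ_c).
a = d (ρ_c − ρ_w)/(ρ_m − ρ_c) = 2.583 km × 1.71/0.57 = 7.75 km.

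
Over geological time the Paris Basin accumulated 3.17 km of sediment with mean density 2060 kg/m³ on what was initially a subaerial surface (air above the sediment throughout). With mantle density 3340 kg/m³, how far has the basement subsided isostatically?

1.96 km

Subaerial load: s = t ρ_sed / ρ_m = 3.17 km × 2060/3340 = 1.96 km.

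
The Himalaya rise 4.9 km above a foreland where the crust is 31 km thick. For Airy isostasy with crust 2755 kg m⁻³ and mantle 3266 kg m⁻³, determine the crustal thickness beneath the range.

62.3 km

Root depth r = h ρ_c / (ρ_m − ρ_c) = 4.9 km × 2755 / 511 = 26.42 km.
Total thickness = T + h + r = 31 km + 4.9 km + 26.42 km = 62.3 km.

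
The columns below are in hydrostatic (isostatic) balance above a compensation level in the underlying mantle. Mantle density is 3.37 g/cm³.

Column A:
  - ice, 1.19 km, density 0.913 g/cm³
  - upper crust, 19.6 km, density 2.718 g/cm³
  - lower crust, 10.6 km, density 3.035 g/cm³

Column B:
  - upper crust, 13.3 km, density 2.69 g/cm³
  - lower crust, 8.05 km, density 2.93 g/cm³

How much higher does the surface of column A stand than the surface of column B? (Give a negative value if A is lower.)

1.98 km

For any compensation level in the mantle, the mantle terms cancel and isostasy reduces to e = (Σt_A − Σt_B) − (Σ(ρt)_A − Σ(ρt)_B) / ρ_m.
Σt_A = 31.39 km; Σt_B = 21.35 km; Σ(ρt)_A = 86.53027; Σ(ρt)_B = 59.3635 (in km·g/cm³).
e = (31.39 − 21.35) − (86.53027 − 59.3635) / 3.37 = 1.98 km.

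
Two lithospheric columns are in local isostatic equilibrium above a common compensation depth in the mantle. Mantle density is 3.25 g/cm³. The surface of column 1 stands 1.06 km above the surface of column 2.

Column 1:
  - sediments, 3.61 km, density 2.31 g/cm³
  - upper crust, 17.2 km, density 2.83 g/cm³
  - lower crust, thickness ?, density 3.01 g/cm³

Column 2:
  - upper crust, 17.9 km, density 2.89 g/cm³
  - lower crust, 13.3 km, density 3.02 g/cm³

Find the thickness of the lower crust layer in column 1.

9.71 km

Take the compensation level at the base of the deeper column (depth z_c below the surface of column 1) and equate Σ ρ_i t_i down to z_c; mantle fills any gap and the z_c terms cancel.
Column 1: 3.61×2.31 + 17.2×2.83 + x×3.01 + (z_c − 20.81 − x)×3.25
Column 2: 1.06×0 + 17.9×2.89 + 13.3×3.02 + (z_c − 1.06 − 31.2)×3.25
The z_c×3.25 term appears on both sides and cancels. Collect the known terms of each column as K = Σ(ρt)_known − 3.25 × (depth of known layers): K_1 = 57.0151 − 3.25×20.81 = −10.6174; K_2 = 91.897 − 3.25×(1.06 + 31.2) = −12.948.
Balance: K_1 − x×(3.25 − 3.01) = K_2, so x = (K_1 − K_2)/(3.25 − 3.01) = 2.3306/0.24 = 9.71 km.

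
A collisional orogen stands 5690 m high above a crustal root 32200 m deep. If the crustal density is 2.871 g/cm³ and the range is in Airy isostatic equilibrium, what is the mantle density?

3.38 g/cm³

Airy balance: ρ_c h = (ρ_m − ρ_c) r → ρ_m = ρ_c (1 + h/r).
ρ_m = 2.871 × (1 + 5690 m/32200 m) = 3.38 g/cm³.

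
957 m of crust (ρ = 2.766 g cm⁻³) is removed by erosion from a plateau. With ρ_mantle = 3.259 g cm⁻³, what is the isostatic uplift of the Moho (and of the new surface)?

812 m

Unloading: uplift u = e ρ_c/ρ_m = 957 m × 2.766/3.259 = 812 m.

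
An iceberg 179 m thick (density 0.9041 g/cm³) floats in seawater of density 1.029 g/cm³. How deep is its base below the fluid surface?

Draft d = t ρ_obj/ρ_fluid = 179 m × 0.9041/1.029 = 157 m.

157 m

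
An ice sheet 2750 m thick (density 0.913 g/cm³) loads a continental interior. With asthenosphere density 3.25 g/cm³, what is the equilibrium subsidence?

773 m

Isostatic balance requires: the ice load ρ_ice t is balanced by mantle displaced below, ρ_m s.
s = t ρ_ice / ρ_m = 2750 m × 0.913/3.25 = 773 m.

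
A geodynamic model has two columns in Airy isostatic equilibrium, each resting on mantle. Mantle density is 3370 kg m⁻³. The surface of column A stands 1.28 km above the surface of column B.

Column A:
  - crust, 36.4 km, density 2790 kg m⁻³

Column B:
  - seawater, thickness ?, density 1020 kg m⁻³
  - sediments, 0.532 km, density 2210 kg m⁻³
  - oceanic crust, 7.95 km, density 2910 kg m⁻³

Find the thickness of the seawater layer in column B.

Take the compensation level at the base of the deeper column (depth z_c below the surface of column A) and equate Σ ρ_i t_i down to z_c; mantle fills any gap and the z_c terms cancel.
Column A: 36.4×2790 + (z_c − 36.4)×3370
Column B: 1.28×0 + x×1020 + 0.532×2210 + 7.95×2910 + (z_c − 1.28 − 8.482 − x)×3370
The z_c×3370 term appears on both sides and cancels. Collect the known terms of each column as K = Σ(ρt)_known − 3370 × (depth of known layers): K_A = 101556 − 3370×36.4 = −21112; K_B = 24310.22 − 3370×(1.28 + 8.482) = −8587.72.
Balance: K_A = K_B − x×(3370 − 1020), so x = (K_B − K_A)/(3370 − 1020) = 12524.3/2350 = 5.33 km.

5.33 km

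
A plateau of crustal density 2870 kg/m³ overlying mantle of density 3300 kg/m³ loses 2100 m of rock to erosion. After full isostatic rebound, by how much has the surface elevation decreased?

Rebound u = e ρ_c/ρ_m = 2100 m × 2870/3300 = 1826 m.
Net surface drop = e − u = 2100 m − 1826 m = e (ρ_m − ρ_c)/ρ_m = 274 m.

274 m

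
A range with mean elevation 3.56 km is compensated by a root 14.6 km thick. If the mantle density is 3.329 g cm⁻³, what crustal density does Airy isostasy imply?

ρ_c h = (ρ_m − ρ_c) r → ρ_c (h + r) = ρ_m r → ρ_c = ρ_m r / (h + r).
ρ_c = 3.329 × 14.6 km / (3.56 km + 14.6 km) = 2.68 g cm⁻³.

2.68 g cm⁻³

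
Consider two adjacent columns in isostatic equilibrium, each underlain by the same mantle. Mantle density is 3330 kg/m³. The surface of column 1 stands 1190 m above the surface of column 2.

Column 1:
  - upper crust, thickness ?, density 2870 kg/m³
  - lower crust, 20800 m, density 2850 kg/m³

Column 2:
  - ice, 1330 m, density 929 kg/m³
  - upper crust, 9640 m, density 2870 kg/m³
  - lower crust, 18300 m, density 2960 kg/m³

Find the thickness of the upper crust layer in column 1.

18200 m

Take the compensation level at the base of the deeper column (depth z_c below the surface of column 1) and equate Σ ρ_i t_i down to z_c; mantle fills any gap and the z_c terms cancel.
Column 1: x×2870 + 20800×2850 + (z_c − 20800 − x)×3330
Column 2: 1190×0 + 1330×929 + 9640×2870 + 18300×2960 + (z_c − 1190 − 29270)×3330
The z_c×3330 term appears on both sides and cancels. Collect the known terms of each column as K = Σ(ρt)_known − 3330 × (depth of known layers): K_1 = 59280000 − 3330×20800 = −9984000; K_2 = 83070370 − 3330×(1190 + 29270) = −18361430.
Balance: K_1 − x×(3330 − 2870) = K_2, so x = (K_1 − K_2)/(3330 − 2870) = 8377430/460 = 18200 m.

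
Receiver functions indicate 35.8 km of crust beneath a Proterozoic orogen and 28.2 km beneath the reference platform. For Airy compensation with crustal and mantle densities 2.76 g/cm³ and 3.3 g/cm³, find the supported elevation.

1.24 km

Excess crust Δ = 35.8 km − 28.2 km = 7.6 km, split between elevation h and root r with h + r = Δ.
Airy balance ρ_c h = (ρ_m − ρ_c) r gives r = h ρ_c/(ρ_m − ρ_c), so h (1 + ρ_c/(ρ_m − ρ_c)) = Δ, i.e. h = Δ (ρ_m − ρ_c)/ρ_m.
h = 7.6 km × 0.54/3.3 = 1.24 km.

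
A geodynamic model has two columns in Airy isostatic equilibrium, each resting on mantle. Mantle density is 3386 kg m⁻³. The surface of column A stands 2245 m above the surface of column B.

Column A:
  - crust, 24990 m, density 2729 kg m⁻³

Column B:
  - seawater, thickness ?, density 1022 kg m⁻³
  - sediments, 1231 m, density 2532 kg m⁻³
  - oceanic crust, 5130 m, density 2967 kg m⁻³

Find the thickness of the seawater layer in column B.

2380 m

Take the compensation level at the base of the deeper column (depth z_c below the surface of column A) and equate Σ ρ_i t_i down to z_c; mantle fills any gap and the z_c terms cancel.
Column A: 24990×2729 + (z_c − 24990)×3386
Column B: 2245×0 + x×1022 + 1231×2532 + 5130×2967 + (z_c − 2245 − 6361 − x)×3386
The z_c×3386 term appears on both sides and cancels. Collect the known terms of each column as K = Σ(ρt)_known − 3386 × (depth of known layers): K_A = 68197710 − 3386×24990 = −16418430; K_B = 18337602 − 3386×(2245 + 6361) = −10802314.
Balance: K_A = K_B − x×(3386 − 1022), so x = (K_B − K_A)/(3386 − 1022) = 5616120/2364 = 2380 m.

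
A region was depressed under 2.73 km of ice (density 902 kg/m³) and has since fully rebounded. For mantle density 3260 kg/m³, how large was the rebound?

0.755 km

Removing the load lets mantle flow back in; uplift u satisfies ρ_ice t = ρ_m u.
u = t ρ_ice/ρ_m = 2.73 km × 902/3260 = 0.755 km.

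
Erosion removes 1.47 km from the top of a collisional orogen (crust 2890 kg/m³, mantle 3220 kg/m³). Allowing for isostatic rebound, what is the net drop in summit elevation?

0.151 km

Rebound u = e ρ_c/ρ_m = 1.47 km × 2890/3220 = 1.319 km.
Net surface drop = e − u = 1.47 km − 1.319 km = e (ρ_m − ρ_c)/ρ_m = 0.151 km.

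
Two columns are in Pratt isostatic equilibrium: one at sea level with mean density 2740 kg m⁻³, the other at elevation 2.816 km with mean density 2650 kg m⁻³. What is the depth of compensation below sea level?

ρ_ref D = ρ (D + h) → D (ρ_ref − ρ) = ρ h.
D = ρ h/(ρ_ref − ρ) = 2650 × 2.816 km/(2740 − 2650) = 82.9 km.

82.9 km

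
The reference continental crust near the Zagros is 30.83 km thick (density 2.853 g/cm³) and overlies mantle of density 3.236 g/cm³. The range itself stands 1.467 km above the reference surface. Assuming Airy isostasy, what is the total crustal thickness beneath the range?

Root depth r = h ρ_c / (ρ_m − ρ_c) = 1.467 km × 2.853 / 0.383 = 10.93 km.
Total thickness = T + h + r = 30.83 km + 1.467 km + 10.93 km = 43.2 km.

43.2 km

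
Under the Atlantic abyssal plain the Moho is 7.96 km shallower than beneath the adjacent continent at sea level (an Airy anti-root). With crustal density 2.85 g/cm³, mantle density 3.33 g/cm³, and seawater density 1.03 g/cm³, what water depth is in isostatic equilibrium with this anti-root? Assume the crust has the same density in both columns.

Replacing a thickness d of crust by seawater at the top must be balanced by replacing crust with mantle at the base: d (ρ_c − ρ_w) = a (ρ_m − ρ_c).
d = a (ρ_m − ρ_c)/(ρ_c − ρ_w) = 7.96 km × 0.48/1.82 = 2.1 km.

2.1 km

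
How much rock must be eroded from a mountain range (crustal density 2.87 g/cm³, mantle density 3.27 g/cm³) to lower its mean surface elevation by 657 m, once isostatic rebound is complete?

Net drop Δ = e − u = e − e ρ_c/ρ_m = e (ρ_m − ρ_c)/ρ_m.
e = Δ ρ_m/(ρ_m − ρ_c) = 657 m × 3.27/0.4 = 5370 m.

5370 m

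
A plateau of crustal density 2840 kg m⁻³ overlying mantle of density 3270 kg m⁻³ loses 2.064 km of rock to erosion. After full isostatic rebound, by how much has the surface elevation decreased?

Rebound u = e ρ_c/ρ_m = 2.064 km × 2840/3270 = 1.793 km.
Net surface drop = e − u = 2.064 km − 1.793 km = e (ρ_m − ρ_c)/ρ_m = 0.271 km.

0.271 km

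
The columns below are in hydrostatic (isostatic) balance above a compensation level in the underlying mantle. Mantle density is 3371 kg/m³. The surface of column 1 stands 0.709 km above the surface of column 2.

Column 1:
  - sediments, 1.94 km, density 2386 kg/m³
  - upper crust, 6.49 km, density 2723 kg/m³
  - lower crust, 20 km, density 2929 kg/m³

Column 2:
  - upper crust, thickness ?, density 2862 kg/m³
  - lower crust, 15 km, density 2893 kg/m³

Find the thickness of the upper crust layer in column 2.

Take the compensation level at the base of the deeper column (depth z_c below the surface of column 1) and equate Σ ρ_i t_i down to z_c; mantle fills any gap and the z_c terms cancel.
Column 1: 1.94×2386 + 6.49×2723 + 20×2929 + (z_c − 28.43)×3371
Column 2: 0.709×0 + x×2862 + 15×2893 + (z_c − 0.709 − 15 − x)×3371
The z_c×3371 term appears on both sides and cancels. Collect the known terms of each column as K = Σ(ρt)_known − 3371 × (depth of known layers): K_1 = 80881.11 − 3371×28.43 = −14956.42; K_2 = 43395 − 3371×(0.709 + 15) = −9560.039.
Balance: K_1 = K_2 − x×(3371 − 2862), so x = (K_2 − K_1)/(3371 − 2862) = 5396.38/509 = 10.6 km.

10.6 km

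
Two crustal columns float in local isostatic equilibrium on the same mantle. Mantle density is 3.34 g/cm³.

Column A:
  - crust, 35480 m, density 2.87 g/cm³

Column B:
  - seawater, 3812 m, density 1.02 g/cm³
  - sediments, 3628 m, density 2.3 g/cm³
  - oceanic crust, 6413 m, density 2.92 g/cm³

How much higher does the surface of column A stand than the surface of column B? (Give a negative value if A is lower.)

409 m

For any compensation level in the mantle, the mantle terms cancel and isostasy reduces to e = (Σt_A − Σt_B) − (Σ(ρt)_A − Σ(ρt)_B) / ρ_m.
Σt_A = 35480 m; Σt_B = 13853 m; Σ(ρt)_A = 101827.6; Σ(ρt)_B = 30958.6 (in m·g/cm³).
e = (35480 − 13853) − (101827.6 − 30958.6) / 3.34 = 409 m.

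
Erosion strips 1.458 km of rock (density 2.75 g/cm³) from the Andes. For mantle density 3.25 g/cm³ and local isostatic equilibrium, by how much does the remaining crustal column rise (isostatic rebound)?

Unloading: uplift u = e ρ_c/ρ_m = 1.458 km × 2.75/3.25 = 1.23 km.

1.23 km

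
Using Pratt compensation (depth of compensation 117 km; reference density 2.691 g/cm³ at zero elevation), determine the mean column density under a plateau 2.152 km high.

Pratt balance: ρ_ref D = ρ (D + h).
ρ = ρ_ref D/(D + h) = 2.691 × 117 km/(117 km + 2.152 km) = 2.64 g/cm³.

2.64 g/cm³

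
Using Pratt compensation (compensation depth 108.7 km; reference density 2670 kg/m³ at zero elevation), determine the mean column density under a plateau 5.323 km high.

Pratt balance: ρ_ref D = ρ (D + h).
ρ = ρ_ref D/(D + h) = 2670 × 108.7 km/(108.7 km + 5.323 km) = 2550 kg/m³.

2550 kg/m³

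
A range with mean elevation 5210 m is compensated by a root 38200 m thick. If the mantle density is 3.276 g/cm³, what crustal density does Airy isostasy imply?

2.88 g/cm³

ρ_c h = (ρ_m − ρ_c) r → ρ_c (h + r) = ρ_m r → ρ_c = ρ_m r / (h + r).
ρ_c = 3.276 × 38200 m / (5210 m + 38200 m) = 2.88 g/cm³.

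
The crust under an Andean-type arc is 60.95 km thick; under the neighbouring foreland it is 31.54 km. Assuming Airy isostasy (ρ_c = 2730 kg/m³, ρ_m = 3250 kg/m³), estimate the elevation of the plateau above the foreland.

4.71 km

Excess crust Δ = 60.95 km − 31.54 km = 29.41 km, split between elevation h and root r with h + r = Δ.
Airy balance ρ_c h = (ρ_m − ρ_c) r gives r = h ρ_c/(ρ_m − ρ_c), so h (1 + ρ_c/(ρ_m − ρ_c)) = Δ, i.e. h = Δ (ρ_m − ρ_c)/ρ_m.
h = 29.41 km × 520/3250 = 4.71 km.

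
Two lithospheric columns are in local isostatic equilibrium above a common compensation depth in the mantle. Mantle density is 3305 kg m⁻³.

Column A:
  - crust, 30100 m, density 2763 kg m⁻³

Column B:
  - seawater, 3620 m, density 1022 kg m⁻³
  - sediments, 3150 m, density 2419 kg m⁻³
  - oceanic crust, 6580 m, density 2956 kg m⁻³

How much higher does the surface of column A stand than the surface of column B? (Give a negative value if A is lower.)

For any compensation level in the mantle, the mantle terms cancel and isostasy reduces to e = (Σt_A − Σt_B) − (Σ(ρt)_A − Σ(ρt)_B) / ρ_m.
Σt_A = 30100 m; Σt_B = 13350 m; Σ(ρt)_A = 83166300; Σ(ρt)_B = 30769970 (in m·kg m⁻³).
e = (30100 − 13350) − (83166300 − 30769970) / 3305 = 896 m.

896 m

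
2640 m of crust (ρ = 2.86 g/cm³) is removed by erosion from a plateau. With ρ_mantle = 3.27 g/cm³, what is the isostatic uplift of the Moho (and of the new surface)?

2310 m

Unloading: uplift u = e ρ_c/ρ_m = 2640 m × 2.86/3.27 = 2310 m.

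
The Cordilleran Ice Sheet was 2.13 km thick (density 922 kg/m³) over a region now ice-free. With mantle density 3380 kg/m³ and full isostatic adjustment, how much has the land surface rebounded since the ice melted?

0.581 km

Removing the load lets mantle flow back in; uplift u satisfies ρ_ice t = ρ_m u.
u = t ρ_ice/ρ_m = 2.13 km × 922/3380 = 0.581 km.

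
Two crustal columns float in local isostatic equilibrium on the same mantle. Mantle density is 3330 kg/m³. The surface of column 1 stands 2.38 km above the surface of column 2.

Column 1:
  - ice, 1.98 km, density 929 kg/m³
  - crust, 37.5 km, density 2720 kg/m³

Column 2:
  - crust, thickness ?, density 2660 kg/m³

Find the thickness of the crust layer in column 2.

Take the compensation level at the base of the deeper column (depth z_c below the surface of column 1) and equate Σ ρ_i t_i down to z_c; mantle fills any gap and the z_c terms cancel.
Column 1: 1.98×929 + 37.5×2720 + (z_c − 39.48)×3330
Column 2: 2.38×0 + x×2660 + (z_c − 2.38 − 0 − x)×3330
The z_c×3330 term appears on both sides and cancels. Collect the known terms of each column as K = Σ(ρt)_known − 3330 × (depth of known layers): K_1 = 103839.42 − 3330×39.48 = −27628.98; K_2 = 0 − 3330×(2.38 + 0) = −7925.4.
Balance: K_1 = K_2 − x×(3330 − 2660), so x = (K_2 − K_1)/(3330 − 2660) = 19703.6/670 = 29.4 km.

29.4 km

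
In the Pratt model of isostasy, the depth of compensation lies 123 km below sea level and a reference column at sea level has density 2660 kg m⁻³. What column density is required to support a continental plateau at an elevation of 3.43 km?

Pratt balance: ρ_ref D = ρ (D + h).
ρ = ρ_ref D/(D + h) = 2660 × 123 km/(123 km + 3.43 km) = 2590 kg m⁻³.

2590 kg m⁻³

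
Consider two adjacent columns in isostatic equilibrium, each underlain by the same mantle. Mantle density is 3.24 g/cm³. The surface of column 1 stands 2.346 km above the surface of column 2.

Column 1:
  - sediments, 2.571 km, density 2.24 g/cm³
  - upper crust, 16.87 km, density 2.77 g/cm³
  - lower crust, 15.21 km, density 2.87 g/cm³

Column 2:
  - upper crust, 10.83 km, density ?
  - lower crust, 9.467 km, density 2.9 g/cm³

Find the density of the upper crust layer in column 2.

Take the compensation level at the base of the deeper column (depth z_c below the surface of column 1) and equate Σ ρ_i t_i down to z_c; mantle fills any gap and the z_c terms cancel.
Column 1: 2.571×2.24 + 16.87×2.77 + 15.21×2.87 + (z_c − 34.651)×3.24
Column 2: 2.346×0 + 10.83×ρ + 9.467×2.9 + (z_c − 2.346 − 20.297)×3.24
The z_c×3.24 term appears on both sides and cancels. Collect the known terms of each column as K = Σ(ρt)_known − 3.24 × (depth of known layers): K_1 = 96.14164 − 3.24×34.651 = −16.1276; K_2 = 27.4543 − 3.24×(2.346 + 20.297) = −45.90902.
Balance: K_1 = K_2 + 10.83×ρ, so ρ = (K_1 − K_2)/10.83 = 29.7814/10.83 = 2.75 g/cm³.

2.75 g/cm³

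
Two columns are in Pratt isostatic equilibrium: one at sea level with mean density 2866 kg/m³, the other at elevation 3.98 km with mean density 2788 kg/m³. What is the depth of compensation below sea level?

ρ_ref D = ρ (D + h) → D (ρ_ref − ρ) = ρ h.
D = ρ h/(ρ_ref − ρ) = 2788 × 3.98 km/(2866 − 2788) = 142 km.

142 km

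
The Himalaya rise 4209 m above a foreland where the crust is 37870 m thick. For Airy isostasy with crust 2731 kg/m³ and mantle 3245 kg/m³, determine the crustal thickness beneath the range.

64400 m

Root depth r = h ρ_c / (ρ_m − ρ_c) = 4209 m × 2731 / 514 = 22360 m.
Total thickness = T + h + r = 37870 m + 4209 m + 22360 m = 64400 m.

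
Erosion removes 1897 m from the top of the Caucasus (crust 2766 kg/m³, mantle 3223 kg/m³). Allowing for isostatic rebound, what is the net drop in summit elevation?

Rebound u = e ρ_c/ρ_m = 1897 m × 2766/3223 = 1628 m.
Net surface drop = e − u = 1897 m − 1628 m = e (ρ_m − ρ_c)/ρ_m = 269 m.

269 m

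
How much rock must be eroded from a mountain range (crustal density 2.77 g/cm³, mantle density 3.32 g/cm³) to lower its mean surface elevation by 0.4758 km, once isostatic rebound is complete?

Net drop Δ = e − u = e − e ρ_c/ρ_m = e (ρ_m − ρ_c)/ρ_m.
e = Δ ρ_m/(ρ_m − ρ_c) = 0.4758 km × 3.32/0.55 = 2.87 km.

2.87 km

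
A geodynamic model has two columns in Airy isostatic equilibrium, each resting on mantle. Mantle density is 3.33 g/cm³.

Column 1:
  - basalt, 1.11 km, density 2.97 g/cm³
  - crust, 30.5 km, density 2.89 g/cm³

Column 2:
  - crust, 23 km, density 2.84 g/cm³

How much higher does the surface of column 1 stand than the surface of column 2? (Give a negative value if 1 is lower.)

For any compensation level in the mantle, the mantle terms cancel and isostasy reduces to e = (Σt_1 − Σt_2) − (Σ(ρt)_1 − Σ(ρt)_2) / ρ_m.
Σt_1 = 31.61 km; Σt_2 = 23 km; Σ(ρt)_1 = 91.4417; Σ(ρt)_2 = 65.32 (in km·g/cm³).
e = (31.61 − 23) − (91.4417 − 65.32) / 3.33 = 0.766 km.

0.766 km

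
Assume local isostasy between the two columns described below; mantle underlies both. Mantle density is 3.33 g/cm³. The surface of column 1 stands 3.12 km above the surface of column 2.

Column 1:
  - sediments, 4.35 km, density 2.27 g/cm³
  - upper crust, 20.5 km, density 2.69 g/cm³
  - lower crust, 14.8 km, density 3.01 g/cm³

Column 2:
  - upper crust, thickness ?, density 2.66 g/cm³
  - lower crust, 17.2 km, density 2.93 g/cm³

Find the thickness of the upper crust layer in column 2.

7.76 km

Take the compensation level at the base of the deeper column (depth z_c below the surface of column 1) and equate Σ ρ_i t_i down to z_c; mantle fills any gap and the z_c terms cancel.
Column 1: 4.35×2.27 + 20.5×2.69 + 14.8×3.01 + (z_c − 39.65)×3.33
Column 2: 3.12×0 + x×2.66 + 17.2×2.93 + (z_c − 3.12 − 17.2 − x)×3.33
The z_c×3.33 term appears on both sides and cancels. Collect the known terms of each column as K = Σ(ρt)_known − 3.33 × (depth of known layers): K_1 = 109.5675 − 3.33×39.65 = −22.467; K_2 = 50.396 − 3.33×(3.12 + 17.2) = −17.2696.
Balance: K_1 = K_2 − x×(3.33 − 2.66), so x = (K_2 − K_1)/(3.33 − 2.66) = 5.1974/0.67 = 7.76 km.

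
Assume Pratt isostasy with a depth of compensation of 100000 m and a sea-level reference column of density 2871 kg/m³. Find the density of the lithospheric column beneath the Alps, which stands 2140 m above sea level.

2810 kg/m³

Pratt balance: ρ_ref D = ρ (D + h).
ρ = ρ_ref D/(D + h) = 2871 × 100000 m/(100000 m + 2140 m) = 2810 kg/m³.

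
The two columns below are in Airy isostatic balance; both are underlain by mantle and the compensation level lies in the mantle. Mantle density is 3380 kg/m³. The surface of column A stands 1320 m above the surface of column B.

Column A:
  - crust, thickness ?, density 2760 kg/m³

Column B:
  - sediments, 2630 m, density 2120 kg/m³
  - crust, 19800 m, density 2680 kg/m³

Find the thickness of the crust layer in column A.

Take the compensation level at the base of the deeper column (depth z_c below the surface of column A) and equate Σ ρ_i t_i down to z_c; mantle fills any gap and the z_c terms cancel.
Column A: x×2760 + (z_c − 0 − x)×3380
Column B: 1320×0 + 2630×2120 + 19800×2680 + (z_c − 1320 − 22430)×3380
The z_c×3380 term appears on both sides and cancels. Collect the known terms of each column as K = Σ(ρt)_known − 3380 × (depth of known layers): K_A = 0 − 3380×0 = 0; K_B = 58639600 − 3380×(1320 + 22430) = −21635400.
Balance: K_A − x×(3380 − 2760) = K_B, so x = (K_A − K_B)/(3380 − 2760) = 21635400/620 = 34900 m.

34900 m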